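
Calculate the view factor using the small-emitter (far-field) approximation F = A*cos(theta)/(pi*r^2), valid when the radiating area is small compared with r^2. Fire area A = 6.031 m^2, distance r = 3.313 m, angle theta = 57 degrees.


cos(57 deg) = 0.54464
pi*r^2 = 34.482
F = 6.031 * 0.54464 / 34.482 = 0.095259

0.095259


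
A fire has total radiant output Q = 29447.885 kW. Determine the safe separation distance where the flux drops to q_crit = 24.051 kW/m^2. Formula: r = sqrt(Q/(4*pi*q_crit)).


4*pi*q_crit = 302.23
Q/(4*pi*q_crit) = 97.434
r = sqrt(97.434) = 9.8709 m

9.8709 m


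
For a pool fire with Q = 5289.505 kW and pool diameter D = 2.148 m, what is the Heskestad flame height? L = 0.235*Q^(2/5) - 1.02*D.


Q^(2/5) = 30.858
0.235 * Q^(2/5) = 7.2516
1.02 * D = 2.1910
L = 5.0606 m

5.0606 m


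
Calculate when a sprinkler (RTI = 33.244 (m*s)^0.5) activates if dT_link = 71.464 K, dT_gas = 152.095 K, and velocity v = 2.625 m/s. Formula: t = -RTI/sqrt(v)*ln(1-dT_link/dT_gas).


dT_link/dT_gas = 0.46986
ln(1 - 0.46986) = -0.63462
t = -33.244 / sqrt(2.625) * -0.63462 = 13.022 s

13.022 s


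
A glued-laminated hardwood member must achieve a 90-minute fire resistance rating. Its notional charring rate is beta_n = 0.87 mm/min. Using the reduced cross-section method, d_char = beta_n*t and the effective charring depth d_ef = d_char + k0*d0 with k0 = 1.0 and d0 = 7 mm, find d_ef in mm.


d_char = 0.87 * 90 = 78.3 mm
d_ef = 78.3 + 1.0*7 = 85.3 mm

85.3 mm


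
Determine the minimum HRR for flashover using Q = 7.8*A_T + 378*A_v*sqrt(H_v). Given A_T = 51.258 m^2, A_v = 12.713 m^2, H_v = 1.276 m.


7.8*A_T = 399.81
sqrt(H_v) = 1.1296
378*A_v*sqrt(H_v) = 5428.3
Q = 399.81 + 5428.3 = 5828.1 kW

5828.1 kW


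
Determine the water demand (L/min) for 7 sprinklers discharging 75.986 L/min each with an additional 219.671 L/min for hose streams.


Sprinkler demand = 7 * 75.986 = 531.902 L/min
Total = 531.902 + 219.671 = 751.573 L/min

751.573 L/min


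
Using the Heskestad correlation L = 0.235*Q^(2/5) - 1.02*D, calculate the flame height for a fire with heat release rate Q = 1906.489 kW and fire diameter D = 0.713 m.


Q^(2/5) = 20.516
0.235 * Q^(2/5) = 4.8213
1.02 * D = 0.72726
L = 4.0940 m

4.0940 m


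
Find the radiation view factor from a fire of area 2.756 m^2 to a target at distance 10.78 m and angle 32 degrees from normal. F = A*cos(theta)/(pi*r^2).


cos(32 deg) = 0.84805
pi*r^2 = 365.08
F = 2.756 * 0.84805 / 365.08 = 0.0064020

0.0064020


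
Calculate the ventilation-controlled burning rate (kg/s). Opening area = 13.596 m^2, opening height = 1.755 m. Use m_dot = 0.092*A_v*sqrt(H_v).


sqrt(H_v) = 1.3248
m_dot = 0.092 * 13.596 * 1.3248 = 1.6571 kg/s

1.6571 kg/s


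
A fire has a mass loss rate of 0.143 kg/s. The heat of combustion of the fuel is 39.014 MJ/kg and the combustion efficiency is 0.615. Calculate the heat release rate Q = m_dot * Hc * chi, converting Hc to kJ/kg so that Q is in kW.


Hc = 39.014 MJ/kg = 39.014 * 1000 kJ/kg = 39014 kJ/kg
Q = 0.143 kg/s * 39014 kJ/kg * 0.615 = 3431.1 kW

3431.1 kW


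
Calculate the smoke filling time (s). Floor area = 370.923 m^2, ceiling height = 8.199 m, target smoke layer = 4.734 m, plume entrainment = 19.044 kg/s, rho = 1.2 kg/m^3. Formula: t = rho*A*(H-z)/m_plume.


H - z = 3.465 m
t = 1.2 * 370.923 * 3.465 / 19.044 = 80.986 s

80.986 s


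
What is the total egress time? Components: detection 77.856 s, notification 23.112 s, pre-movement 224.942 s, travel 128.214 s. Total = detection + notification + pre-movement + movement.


Total = 77.856 + 23.112 + 224.942 + 128.214 = 454.124 s

454.124 s


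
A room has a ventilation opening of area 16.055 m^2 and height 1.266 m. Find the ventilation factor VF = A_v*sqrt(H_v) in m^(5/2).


sqrt(H_v) = 1.1252
VF = 16.055 * 1.1252 = 18.065 m^(5/2)

18.065 m^(5/2)


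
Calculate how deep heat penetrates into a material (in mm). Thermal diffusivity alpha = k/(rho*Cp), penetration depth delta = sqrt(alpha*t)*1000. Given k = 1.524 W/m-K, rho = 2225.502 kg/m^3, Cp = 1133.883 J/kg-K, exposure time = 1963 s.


alpha = 1.524 / (2225.502 * 1133.883) = 6.0393e-07 m^2/s
alpha * t = 0.0011855
delta = sqrt(0.0011855) * 1000 = 34.431 mm

34.431 mm


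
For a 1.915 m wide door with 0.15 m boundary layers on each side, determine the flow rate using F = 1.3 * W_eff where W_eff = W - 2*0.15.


W_eff = 1.915 - 0.30 = 1.615 m
F = 1.3 * 1.615 = 2.0995 persons/s

2.0995 persons/s


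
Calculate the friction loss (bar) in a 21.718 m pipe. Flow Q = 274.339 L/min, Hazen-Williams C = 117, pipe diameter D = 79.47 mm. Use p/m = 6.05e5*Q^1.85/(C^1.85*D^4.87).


Q^1.85 = 32421
C^1.85 = 6701.1
D^4.87 = 1.7947e+09
p/m = 0.0016310 bar/m
p_total = 0.0016310 * 21.718 = 0.035422 bar

0.035422 bar


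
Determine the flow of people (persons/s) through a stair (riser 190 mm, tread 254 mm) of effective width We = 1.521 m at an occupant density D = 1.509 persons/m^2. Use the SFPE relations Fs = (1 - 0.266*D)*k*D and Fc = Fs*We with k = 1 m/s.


1 - 0.266*D = 1 - 0.266*1.509 = 0.59861
Fs = 0.59861 * 1 * 1.509 = 0.90330 persons/(s*m)
Fc = 0.90330 * 1.521 = 1.3739 persons/s

1.3739 persons/s


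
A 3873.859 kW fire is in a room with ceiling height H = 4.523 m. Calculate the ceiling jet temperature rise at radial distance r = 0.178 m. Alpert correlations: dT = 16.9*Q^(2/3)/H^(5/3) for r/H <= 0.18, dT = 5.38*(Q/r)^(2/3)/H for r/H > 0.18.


r/H = 0.178 / 4.523 = 0.039354
r/H <= 0.18, so dT = 16.9*Q^(2/3)/H^(5/3)
Q^(2/3) = 246.66
H^(5/3) = 12.370
dT = 16.9 * 246.66 / 12.370 = 336.98 K

336.98 K


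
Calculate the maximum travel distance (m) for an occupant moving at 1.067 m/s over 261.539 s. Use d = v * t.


d = 1.067 * 261.539 = 279.06 m

279.06 m


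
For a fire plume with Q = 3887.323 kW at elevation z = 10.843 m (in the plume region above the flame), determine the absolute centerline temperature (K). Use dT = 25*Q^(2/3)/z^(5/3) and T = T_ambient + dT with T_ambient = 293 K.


Q^(2/3) = 247.23
z^(5/3) = 53.119
dT = 25 * 247.23 / 53.119 = 116.36 K
T = 293 + 116.36 = 409.36 K

409.36 K


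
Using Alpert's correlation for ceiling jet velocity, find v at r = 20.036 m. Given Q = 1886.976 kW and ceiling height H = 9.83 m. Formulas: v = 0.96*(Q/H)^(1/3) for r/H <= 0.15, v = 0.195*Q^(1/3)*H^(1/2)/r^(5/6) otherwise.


r/H = 20.036 / 9.83 = 2.0383
r/H > 0.15, so v = 0.195*Q^(1/3)*H^(1/2)/r^(5/6)
Q^(1/3) = 12.357
H^(1/2) = 3.1353
r^(5/6) = 12.157
v = 0.195 * 12.357 * 3.1353 / 12.157 = 0.62143 m/s

0.62143 m/s


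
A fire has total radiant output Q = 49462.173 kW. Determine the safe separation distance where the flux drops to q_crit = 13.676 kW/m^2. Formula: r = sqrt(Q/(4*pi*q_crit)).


4*pi*q_crit = 171.86
Q/(4*pi*q_crit) = 287.81
r = sqrt(287.81) = 16.965 m

16.965 m


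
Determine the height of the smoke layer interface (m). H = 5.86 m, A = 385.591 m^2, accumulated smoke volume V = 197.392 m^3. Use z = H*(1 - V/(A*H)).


V/(A*H) = 0.087358
1 - 0.087358 = 0.91264
z = 5.86 * 0.91264 = 5.3481 m

5.3481 m


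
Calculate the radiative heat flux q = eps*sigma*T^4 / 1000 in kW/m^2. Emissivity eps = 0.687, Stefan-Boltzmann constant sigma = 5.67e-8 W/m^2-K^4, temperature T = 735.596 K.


T^4 = 2.9279e+11
q = 0.687 * 5.67e-8 * 2.9279e+11 / 1000 = 11.405 kW/m^2

11.405 kW/m^2


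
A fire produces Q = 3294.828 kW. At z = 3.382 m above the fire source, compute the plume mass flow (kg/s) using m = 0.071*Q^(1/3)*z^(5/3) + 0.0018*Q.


Q^(1/3) = 14.880
z^(5/3) = 7.6200
First term = 0.071 * 14.880 * 7.6200 = 8.0505
Second term = 0.0018 * 3294.828 = 5.9307
m = 13.981 kg/s

13.981 kg/s


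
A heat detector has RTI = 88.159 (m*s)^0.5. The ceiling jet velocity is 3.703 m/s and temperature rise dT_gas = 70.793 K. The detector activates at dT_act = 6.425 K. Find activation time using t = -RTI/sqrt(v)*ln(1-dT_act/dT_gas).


dT_act/dT_gas = 0.090758
ln(1 - 0.090758) = -0.095144
t = -88.159 / sqrt(3.703) * -0.095144 = 4.3588 s

4.3588 s


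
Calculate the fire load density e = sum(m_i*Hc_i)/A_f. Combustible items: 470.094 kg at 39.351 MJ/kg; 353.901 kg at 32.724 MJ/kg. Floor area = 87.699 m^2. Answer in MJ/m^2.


Total energy = 470.094*39.351 + 353.901*32.724
= 18498.67 + 11581.06
= 30079.73 MJ
e = 30079.73 / 87.699 = 342.99 MJ/m^2

342.99 MJ/m^2


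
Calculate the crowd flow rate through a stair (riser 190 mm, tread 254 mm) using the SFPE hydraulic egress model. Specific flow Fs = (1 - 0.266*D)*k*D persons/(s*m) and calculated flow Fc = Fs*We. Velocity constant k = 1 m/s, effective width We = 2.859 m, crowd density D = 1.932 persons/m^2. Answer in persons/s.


1 - 0.266*D = 1 - 0.266*1.932 = 0.48609
Fs = 0.48609 * 1 * 1.932 = 0.93912 persons/(s*m)
Fc = 0.93912 * 2.859 = 2.6849 persons/s

2.6849 persons/s


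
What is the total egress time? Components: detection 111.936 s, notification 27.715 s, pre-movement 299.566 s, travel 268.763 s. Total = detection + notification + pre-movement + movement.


Total = 111.936 + 27.715 + 299.566 + 268.763 = 707.98 s

707.98 s


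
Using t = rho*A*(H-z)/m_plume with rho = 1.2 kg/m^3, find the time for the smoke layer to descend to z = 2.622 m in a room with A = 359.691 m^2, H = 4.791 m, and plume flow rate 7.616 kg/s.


H - z = 2.169 m
t = 1.2 * 359.691 * 2.169 / 7.616 = 122.93 s

122.93 s


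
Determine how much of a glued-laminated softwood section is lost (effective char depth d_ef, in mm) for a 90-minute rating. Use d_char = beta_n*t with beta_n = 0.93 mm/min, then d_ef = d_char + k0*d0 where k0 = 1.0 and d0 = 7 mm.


d_char = 0.93 * 90 = 83.7 mm
d_ef = 83.7 + 1.0*7 = 90.7 mm

90.7 mm


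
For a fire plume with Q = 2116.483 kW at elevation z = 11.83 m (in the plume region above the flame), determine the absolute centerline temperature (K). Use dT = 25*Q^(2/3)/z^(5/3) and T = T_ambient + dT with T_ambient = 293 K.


Q^(2/3) = 164.85
z^(5/3) = 61.420
dT = 25 * 164.85 / 61.420 = 67.098 K
T = 293 + 67.098 = 360.10 K

360.10 K


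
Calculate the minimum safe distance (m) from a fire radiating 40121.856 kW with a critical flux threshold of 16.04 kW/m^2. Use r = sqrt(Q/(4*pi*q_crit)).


4*pi*q_crit = 201.56
Q/(4*pi*q_crit) = 199.05
r = sqrt(199.05) = 14.109 m

14.109 m


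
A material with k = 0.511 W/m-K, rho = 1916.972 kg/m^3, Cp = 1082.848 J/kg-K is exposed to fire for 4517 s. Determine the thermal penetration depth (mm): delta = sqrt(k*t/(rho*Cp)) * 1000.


alpha = 0.511 / (1916.972 * 1082.848) = 2.4617e-07 m^2/s
alpha * t = 0.0011120
delta = sqrt(0.0011120) * 1000 = 33.346 mm

33.346 mm


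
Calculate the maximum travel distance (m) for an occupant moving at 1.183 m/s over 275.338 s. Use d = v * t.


d = 1.183 * 275.338 = 325.72 m

325.72 m


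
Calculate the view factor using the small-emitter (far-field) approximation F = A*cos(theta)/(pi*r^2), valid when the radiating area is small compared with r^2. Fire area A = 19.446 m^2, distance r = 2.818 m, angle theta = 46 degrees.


cos(46 deg) = 0.69466
pi*r^2 = 24.948
F = 19.446 * 0.69466 / 24.948 = 0.54146

0.54146


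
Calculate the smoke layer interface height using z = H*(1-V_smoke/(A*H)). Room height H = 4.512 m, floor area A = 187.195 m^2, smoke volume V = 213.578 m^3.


V/(A*H) = 0.25287
1 - 0.25287 = 0.74713
z = 4.512 * 0.74713 = 3.3711 m

3.3711 m


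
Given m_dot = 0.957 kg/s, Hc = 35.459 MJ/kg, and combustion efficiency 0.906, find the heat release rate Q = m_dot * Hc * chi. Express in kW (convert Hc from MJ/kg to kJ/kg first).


Hc = 35.459 MJ/kg = 35.459 * 1000 kJ/kg = 35459 kJ/kg
Q = 0.957 kg/s * 35459 kJ/kg * 0.906 = 30744 kW

30744 kW


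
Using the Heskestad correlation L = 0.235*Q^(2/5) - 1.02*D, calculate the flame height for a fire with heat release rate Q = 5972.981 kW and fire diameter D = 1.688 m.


Q^(2/5) = 32.395
0.235 * Q^(2/5) = 7.6128
1.02 * D = 1.7218
L = 5.8910 m

5.8910 m


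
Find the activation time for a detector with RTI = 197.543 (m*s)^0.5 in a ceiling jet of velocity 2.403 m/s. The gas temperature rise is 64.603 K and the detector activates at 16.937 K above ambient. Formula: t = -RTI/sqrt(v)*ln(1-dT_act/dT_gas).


dT_act/dT_gas = 0.26217
ln(1 - 0.26217) = -0.30404
t = -197.543 / sqrt(2.403) * -0.30404 = 38.745 s

38.745 s


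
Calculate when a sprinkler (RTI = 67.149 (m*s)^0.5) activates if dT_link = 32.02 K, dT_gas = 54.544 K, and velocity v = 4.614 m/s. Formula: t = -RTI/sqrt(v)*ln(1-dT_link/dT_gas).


dT_link/dT_gas = 0.58705
ln(1 - 0.58705) = -0.88443
t = -67.149 / sqrt(4.614) * -0.88443 = 27.648 s

27.648 s


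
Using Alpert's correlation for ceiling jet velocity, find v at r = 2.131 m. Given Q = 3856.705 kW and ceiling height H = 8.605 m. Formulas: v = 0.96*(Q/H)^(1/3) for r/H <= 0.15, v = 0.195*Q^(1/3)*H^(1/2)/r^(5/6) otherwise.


r/H = 2.131 / 8.605 = 0.24765
r/H > 0.15, so v = 0.195*Q^(1/3)*H^(1/2)/r^(5/6)
Q^(1/3) = 15.682
H^(1/2) = 2.9334
r^(5/6) = 1.8785
v = 0.195 * 15.682 * 2.9334 / 1.8785 = 4.7752 m/s

4.7752 m/s


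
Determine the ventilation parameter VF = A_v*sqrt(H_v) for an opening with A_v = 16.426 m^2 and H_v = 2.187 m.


sqrt(H_v) = 1.4789
VF = 16.426 * 1.4789 = 24.292 m^(5/2)

24.292 m^(5/2)


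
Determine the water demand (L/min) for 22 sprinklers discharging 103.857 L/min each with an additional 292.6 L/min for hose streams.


Sprinkler demand = 22 * 103.857 = 2284.854 L/min
Total = 2284.854 + 292.6 = 2577.454 L/min

2577.454 L/min


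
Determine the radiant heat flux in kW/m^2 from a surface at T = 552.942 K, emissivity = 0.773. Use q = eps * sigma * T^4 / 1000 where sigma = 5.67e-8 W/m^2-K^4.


T^4 = 9.3480e+10
q = 0.773 * 5.67e-8 * 9.3480e+10 / 1000 = 4.0971 kW/m^2

4.0971 kW/m^2


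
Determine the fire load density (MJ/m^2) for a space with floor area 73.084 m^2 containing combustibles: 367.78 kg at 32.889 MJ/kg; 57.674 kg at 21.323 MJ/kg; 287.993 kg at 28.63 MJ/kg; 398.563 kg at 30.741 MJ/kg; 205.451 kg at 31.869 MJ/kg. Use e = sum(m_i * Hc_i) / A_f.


Total energy = 367.78*32.889 + 57.674*21.323 + 287.993*28.63 + 398.563*30.741 + 205.451*31.869
= 12095.92 + 1229.783 + 8245.240 + 12252.23 + 6547.518
= 40370.68 MJ
e = 40370.68 / 73.084 = 552.39 MJ/m^2

552.39 MJ/m^2


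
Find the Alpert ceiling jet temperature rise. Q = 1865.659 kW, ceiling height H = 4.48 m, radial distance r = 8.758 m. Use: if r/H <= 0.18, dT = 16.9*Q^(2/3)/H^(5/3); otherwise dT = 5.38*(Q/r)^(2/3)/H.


r/H = 8.758 / 4.48 = 1.9549
r/H > 0.18, so dT = 5.38*(Q/r)^(2/3)/H
Q/r = 213.02
(Q/r)^(2/3) = 35.669
dT = 5.38 * 35.669 / 4.48 = 42.834 K

42.834 K


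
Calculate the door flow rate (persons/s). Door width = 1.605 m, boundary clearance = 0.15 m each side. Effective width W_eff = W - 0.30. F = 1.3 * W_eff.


W_eff = 1.605 - 0.30 = 1.305 m
F = 1.3 * 1.305 = 1.6965 persons/s

1.6965 persons/s


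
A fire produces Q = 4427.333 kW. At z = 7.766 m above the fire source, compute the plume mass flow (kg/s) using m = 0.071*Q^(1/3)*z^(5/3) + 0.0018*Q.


Q^(1/3) = 16.420
z^(5/3) = 30.455
First term = 0.071 * 16.420 * 30.455 = 35.506
Second term = 0.0018 * 4427.333 = 7.9692
m = 43.475 kg/s

43.475 kg/s


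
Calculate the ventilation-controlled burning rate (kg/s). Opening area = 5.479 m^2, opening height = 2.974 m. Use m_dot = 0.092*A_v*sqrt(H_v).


sqrt(H_v) = 1.7245
m_dot = 0.092 * 5.479 * 1.7245 = 0.86928 kg/s

0.86928 kg/s


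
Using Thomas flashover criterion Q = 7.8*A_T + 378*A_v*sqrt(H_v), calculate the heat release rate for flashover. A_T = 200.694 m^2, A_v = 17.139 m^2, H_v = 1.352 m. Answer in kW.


7.8*A_T = 1565.4
sqrt(H_v) = 1.1628
378*A_v*sqrt(H_v) = 7533.0
Q = 1565.4 + 7533.0 = 9098.4 kW

9098.4 kW


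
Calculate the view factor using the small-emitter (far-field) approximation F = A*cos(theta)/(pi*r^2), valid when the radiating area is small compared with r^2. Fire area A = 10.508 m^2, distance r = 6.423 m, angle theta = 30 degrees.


cos(30 deg) = 0.86603
pi*r^2 = 129.61
F = 10.508 * 0.86603 / 129.61 = 0.070214

0.070214


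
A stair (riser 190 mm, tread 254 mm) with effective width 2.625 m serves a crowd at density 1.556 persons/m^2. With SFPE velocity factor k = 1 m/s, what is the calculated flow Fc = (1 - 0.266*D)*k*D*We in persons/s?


1 - 0.266*D = 1 - 0.266*1.556 = 0.58610
Fs = 0.58610 * 1 * 1.556 = 0.91198 persons/(s*m)
Fc = 0.91198 * 2.625 = 2.3939 persons/s

2.3939 persons/s


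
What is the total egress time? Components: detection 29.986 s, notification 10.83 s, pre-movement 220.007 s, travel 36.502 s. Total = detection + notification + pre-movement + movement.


Total = 29.986 + 10.83 + 220.007 + 36.502 = 297.325 s

297.325 s


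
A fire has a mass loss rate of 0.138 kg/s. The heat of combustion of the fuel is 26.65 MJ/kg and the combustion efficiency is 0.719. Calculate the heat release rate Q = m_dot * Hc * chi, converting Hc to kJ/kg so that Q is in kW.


Hc = 26.65 MJ/kg = 26.65 * 1000 kJ/kg = 26650 kJ/kg
Q = 0.138 kg/s * 26650 kJ/kg * 0.719 = 2644.3 kW

2644.3 kW


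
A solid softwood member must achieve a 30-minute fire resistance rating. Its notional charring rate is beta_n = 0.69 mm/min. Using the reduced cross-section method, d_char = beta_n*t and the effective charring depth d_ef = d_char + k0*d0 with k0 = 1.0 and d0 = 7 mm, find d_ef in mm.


d_char = 0.69 * 30 = 20.7 mm
d_ef = 20.7 + 1.0*7 = 27.7 mm

27.7 mm


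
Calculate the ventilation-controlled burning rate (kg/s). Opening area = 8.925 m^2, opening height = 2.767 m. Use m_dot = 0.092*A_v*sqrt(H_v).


sqrt(H_v) = 1.6634
m_dot = 0.092 * 8.925 * 1.6634 = 1.3658 kg/s

1.3658 kg/s


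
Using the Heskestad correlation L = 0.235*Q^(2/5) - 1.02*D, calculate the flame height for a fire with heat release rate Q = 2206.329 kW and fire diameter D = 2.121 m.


Q^(2/5) = 21.750
0.235 * Q^(2/5) = 5.1114
1.02 * D = 2.1634
L = 2.9479 m

2.9479 m


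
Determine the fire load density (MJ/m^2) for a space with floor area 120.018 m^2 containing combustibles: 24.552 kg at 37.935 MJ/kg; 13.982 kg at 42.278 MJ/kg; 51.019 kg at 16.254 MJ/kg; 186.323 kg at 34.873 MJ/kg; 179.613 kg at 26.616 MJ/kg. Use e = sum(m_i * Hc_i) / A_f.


Total energy = 24.552*37.935 + 13.982*42.278 + 51.019*16.254 + 186.323*34.873 + 179.613*26.616
= 931.3801 + 591.1310 + 829.2628 + 6497.642 + 4780.580
= 13630.00 MJ
e = 13630.00 / 120.018 = 113.57 MJ/m^2

113.57 MJ/m^2


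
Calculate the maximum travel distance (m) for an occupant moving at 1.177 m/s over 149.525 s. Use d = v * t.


d = 1.177 * 149.525 = 175.99 m

175.99 m


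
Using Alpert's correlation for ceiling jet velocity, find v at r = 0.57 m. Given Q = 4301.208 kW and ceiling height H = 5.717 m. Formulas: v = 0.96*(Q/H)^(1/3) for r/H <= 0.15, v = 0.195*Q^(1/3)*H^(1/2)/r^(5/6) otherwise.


r/H = 0.57 / 5.717 = 0.099703
r/H <= 0.15, so v = 0.96*(Q/H)^(1/3)
Q/H = 752.35
(Q/H)^(1/3) = 9.0951
v = 0.96 * 9.0951 = 8.7313 m/s

8.7313 m/s


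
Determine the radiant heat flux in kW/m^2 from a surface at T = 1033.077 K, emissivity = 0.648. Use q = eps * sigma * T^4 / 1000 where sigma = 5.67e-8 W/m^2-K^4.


T^4 = 1.1390e+12
q = 0.648 * 5.67e-8 * 1.1390e+12 / 1000 = 41.849 kW/m^2

41.849 kW/m^2


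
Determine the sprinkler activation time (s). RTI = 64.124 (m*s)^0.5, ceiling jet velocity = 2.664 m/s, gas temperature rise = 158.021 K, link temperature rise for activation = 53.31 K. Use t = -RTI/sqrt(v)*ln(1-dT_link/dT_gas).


dT_link/dT_gas = 0.33736
ln(1 - 0.33736) = -0.41152
t = -64.124 / sqrt(2.664) * -0.41152 = 16.168 s

16.168 s


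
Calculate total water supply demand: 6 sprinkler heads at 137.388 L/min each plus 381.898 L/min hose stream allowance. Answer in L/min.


Sprinkler demand = 6 * 137.388 = 824.328 L/min
Total = 824.328 + 381.898 = 1206.226 L/min

1206.226 L/min


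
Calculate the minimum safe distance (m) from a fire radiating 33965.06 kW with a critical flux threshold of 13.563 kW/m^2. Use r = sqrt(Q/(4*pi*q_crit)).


4*pi*q_crit = 170.44
Q/(4*pi*q_crit) = 199.28
r = sqrt(199.28) = 14.117 m

14.117 m


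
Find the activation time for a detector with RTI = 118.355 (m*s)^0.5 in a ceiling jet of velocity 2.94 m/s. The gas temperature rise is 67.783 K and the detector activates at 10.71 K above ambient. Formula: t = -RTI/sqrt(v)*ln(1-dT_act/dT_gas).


dT_act/dT_gas = 0.15800
ln(1 - 0.15800) = -0.17198
t = -118.355 / sqrt(2.94) * -0.17198 = 11.871 s

11.871 s


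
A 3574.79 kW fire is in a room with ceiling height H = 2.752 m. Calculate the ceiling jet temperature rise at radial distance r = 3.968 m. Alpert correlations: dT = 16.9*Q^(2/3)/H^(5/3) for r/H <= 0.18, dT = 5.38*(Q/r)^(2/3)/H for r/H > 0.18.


r/H = 3.968 / 2.752 = 1.4419
r/H > 0.18, so dT = 5.38*(Q/r)^(2/3)/H
Q/r = 900.90
(Q/r)^(2/3) = 93.279
dT = 5.38 * 93.279 / 2.752 = 182.36 K

182.36 K


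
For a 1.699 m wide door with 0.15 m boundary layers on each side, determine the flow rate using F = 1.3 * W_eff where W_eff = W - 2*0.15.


W_eff = 1.699 - 0.30 = 1.399 m
F = 1.3 * 1.399 = 1.8187 persons/s

1.8187 persons/s


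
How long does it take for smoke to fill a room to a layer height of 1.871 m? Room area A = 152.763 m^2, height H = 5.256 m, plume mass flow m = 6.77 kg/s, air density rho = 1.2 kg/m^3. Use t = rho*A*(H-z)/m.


H - z = 3.385 m
t = 1.2 * 152.763 * 3.385 / 6.77 = 91.658 s

91.658 s


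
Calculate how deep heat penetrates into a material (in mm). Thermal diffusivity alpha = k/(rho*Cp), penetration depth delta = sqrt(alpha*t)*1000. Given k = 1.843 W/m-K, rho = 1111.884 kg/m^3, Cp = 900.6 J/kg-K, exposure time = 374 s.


alpha = 1.843 / (1111.884 * 900.6) = 1.8405e-06 m^2/s
alpha * t = 0.00068834
delta = sqrt(0.00068834) * 1000 = 26.236 mm

26.236 mm


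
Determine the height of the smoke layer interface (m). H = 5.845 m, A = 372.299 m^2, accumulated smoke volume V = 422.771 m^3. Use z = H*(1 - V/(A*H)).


V/(A*H) = 0.19428
1 - 0.19428 = 0.80572
z = 5.845 * 0.80572 = 4.7094 m

4.7094 m


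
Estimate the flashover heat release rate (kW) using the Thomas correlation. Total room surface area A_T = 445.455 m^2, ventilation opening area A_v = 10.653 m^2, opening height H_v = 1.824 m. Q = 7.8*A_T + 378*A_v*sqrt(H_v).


7.8*A_T = 3474.549
sqrt(H_v) = 1.3506
378*A_v*sqrt(H_v) = 5438.5
Q = 3474.549 + 5438.5 = 8913.0 kW

8913.0 kW


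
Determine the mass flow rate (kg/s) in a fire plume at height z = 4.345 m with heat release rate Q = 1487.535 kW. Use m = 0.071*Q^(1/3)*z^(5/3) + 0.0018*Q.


Q^(1/3) = 11.415
z^(5/3) = 11.570
First term = 0.071 * 11.415 * 11.570 = 9.3770
Second term = 0.0018 * 1487.535 = 2.6776
m = 12.055 kg/s

12.055 kg/s


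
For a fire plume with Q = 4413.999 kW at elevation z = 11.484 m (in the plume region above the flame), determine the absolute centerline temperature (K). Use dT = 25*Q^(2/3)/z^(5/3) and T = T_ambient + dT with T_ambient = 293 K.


Q^(2/3) = 269.08
z^(5/3) = 58.455
dT = 25 * 269.08 / 58.455 = 115.08 K
T = 293 + 115.08 = 408.08 K

408.08 K


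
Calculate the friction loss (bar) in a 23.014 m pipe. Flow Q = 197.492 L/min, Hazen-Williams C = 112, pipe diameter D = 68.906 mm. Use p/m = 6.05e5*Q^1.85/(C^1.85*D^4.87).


Q^1.85 = 17651
C^1.85 = 6180.9
D^4.87 = 8.9601e+08
p/m = 0.0019282 bar/m
p_total = 0.0019282 * 23.014 = 0.044376 bar

0.044376 bar


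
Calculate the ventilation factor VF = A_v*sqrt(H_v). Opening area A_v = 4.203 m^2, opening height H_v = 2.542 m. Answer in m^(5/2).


sqrt(H_v) = 1.5944
VF = 4.203 * 1.5944 = 6.7011 m^(5/2)

6.7011 m^(5/2)


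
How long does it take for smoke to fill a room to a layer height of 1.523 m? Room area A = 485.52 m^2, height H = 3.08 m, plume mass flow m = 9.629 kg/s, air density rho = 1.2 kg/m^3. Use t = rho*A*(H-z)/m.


H - z = 1.557 m
t = 1.2 * 485.52 * 1.557 / 9.629 = 94.210 s

94.210 s


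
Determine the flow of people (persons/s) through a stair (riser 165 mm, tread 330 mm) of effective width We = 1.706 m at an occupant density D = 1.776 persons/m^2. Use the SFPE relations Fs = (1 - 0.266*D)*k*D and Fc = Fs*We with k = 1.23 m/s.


1 - 0.266*D = 1 - 0.266*1.776 = 0.52758
Fs = 0.52758 * 1.23 * 1.776 = 1.1525 persons/(s*m)
Fc = 1.1525 * 1.706 = 1.9662 persons/s

1.9662 persons/s


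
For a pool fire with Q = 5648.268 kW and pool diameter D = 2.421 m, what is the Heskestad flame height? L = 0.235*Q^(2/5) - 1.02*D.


Q^(2/5) = 31.679
0.235 * Q^(2/5) = 7.4445
1.02 * D = 2.4694
L = 4.9751 m

4.9751 m


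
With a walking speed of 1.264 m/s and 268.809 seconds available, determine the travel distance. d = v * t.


d = 1.264 * 268.809 = 339.77 m

339.77 m


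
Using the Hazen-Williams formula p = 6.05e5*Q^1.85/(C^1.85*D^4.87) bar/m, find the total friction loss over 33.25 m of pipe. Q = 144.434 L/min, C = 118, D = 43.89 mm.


Q^1.85 = 9894.4
C^1.85 = 6807.4
D^4.87 = 9.9614e+07
p/m = 0.0088276 bar/m
p_total = 0.0088276 * 33.25 = 0.29352 bar

0.29352 bar


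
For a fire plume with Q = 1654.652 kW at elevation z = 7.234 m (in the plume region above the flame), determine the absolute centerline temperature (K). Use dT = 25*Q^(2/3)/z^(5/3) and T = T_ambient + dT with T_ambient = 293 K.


Q^(2/3) = 139.90
z^(5/3) = 27.058
dT = 25 * 139.90 / 27.058 = 129.25 K
T = 293 + 129.25 = 422.25 K

422.25 K


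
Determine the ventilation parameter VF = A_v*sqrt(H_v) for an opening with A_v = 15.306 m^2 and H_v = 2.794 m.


sqrt(H_v) = 1.6715
VF = 15.306 * 1.6715 = 25.584 m^(5/2)

25.584 m^(5/2)


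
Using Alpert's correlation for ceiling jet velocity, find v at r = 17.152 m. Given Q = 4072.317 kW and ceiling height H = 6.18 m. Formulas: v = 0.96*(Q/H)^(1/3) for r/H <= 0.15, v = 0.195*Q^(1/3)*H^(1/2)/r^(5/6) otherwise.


r/H = 17.152 / 6.18 = 2.7754
r/H > 0.15, so v = 0.195*Q^(1/3)*H^(1/2)/r^(5/6)
Q^(1/3) = 15.969
H^(1/2) = 2.4860
r^(5/6) = 10.681
v = 0.195 * 15.969 * 2.4860 / 10.681 = 0.72479 m/s

0.72479 m/s


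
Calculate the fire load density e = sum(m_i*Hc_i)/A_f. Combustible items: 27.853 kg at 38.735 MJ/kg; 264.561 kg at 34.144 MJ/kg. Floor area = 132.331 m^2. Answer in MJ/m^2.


Total energy = 27.853*38.735 + 264.561*34.144
= 1078.886 + 9033.171
= 10112.06 MJ
e = 10112.06 / 132.331 = 76.415 MJ/m^2

76.415 MJ/m^2


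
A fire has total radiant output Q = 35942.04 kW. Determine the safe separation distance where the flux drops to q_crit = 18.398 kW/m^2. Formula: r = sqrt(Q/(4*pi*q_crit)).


4*pi*q_crit = 231.20
Q/(4*pi*q_crit) = 155.46
r = sqrt(155.46) = 12.468 m

12.468 m


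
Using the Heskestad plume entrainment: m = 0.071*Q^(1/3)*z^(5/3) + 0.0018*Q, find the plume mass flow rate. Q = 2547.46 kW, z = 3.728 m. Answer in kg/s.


Q^(1/3) = 13.657
z^(5/3) = 8.9631
First term = 0.071 * 13.657 * 8.9631 = 8.6914
Second term = 0.0018 * 2547.46 = 4.5854
m = 13.277 kg/s

13.277 kg/s


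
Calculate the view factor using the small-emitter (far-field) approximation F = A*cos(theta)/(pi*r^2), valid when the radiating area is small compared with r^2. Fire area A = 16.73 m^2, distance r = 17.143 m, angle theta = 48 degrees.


cos(48 deg) = 0.66913
pi*r^2 = 923.26
F = 16.73 * 0.66913 / 923.26 = 0.012125

0.012125


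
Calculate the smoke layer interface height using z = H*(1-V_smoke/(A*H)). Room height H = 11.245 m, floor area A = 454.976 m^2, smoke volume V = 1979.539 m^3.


V/(A*H) = 0.38692
1 - 0.38692 = 0.61308
z = 11.245 * 0.61308 = 6.8941 m

6.8941 m


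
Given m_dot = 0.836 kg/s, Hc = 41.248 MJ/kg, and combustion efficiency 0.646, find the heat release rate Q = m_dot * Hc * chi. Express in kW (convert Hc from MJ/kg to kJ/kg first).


Hc = 41.248 MJ/kg = 41.248 * 1000 kJ/kg = 41248 kJ/kg
Q = 0.836 kg/s * 41248 kJ/kg * 0.646 = 22276 kW

22276 kW


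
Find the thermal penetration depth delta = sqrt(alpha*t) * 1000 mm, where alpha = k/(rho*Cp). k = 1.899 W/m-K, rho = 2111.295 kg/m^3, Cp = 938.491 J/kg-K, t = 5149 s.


alpha = 1.899 / (2111.295 * 938.491) = 9.5840e-07 m^2/s
alpha * t = 0.0049348
delta = sqrt(0.0049348) * 1000 = 70.248 mm

70.248 mm


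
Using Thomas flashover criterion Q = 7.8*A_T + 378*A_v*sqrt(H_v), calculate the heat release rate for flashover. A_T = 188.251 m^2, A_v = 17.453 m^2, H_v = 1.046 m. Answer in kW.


7.8*A_T = 1468.4
sqrt(H_v) = 1.0227
378*A_v*sqrt(H_v) = 6747.3
Q = 1468.4 + 6747.3 = 8215.6 kW

8215.6 kW


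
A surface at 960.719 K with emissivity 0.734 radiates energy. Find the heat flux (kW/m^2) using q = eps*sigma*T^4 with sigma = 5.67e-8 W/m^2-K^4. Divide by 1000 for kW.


T^4 = 8.5189e+11
q = 0.734 * 5.67e-8 * 8.5189e+11 / 1000 = 35.454 kW/m^2

35.454 kW/m^2


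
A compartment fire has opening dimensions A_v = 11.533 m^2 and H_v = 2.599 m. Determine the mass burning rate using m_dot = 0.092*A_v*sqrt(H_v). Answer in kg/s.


sqrt(H_v) = 1.6121
m_dot = 0.092 * 11.533 * 1.6121 = 1.7105 kg/s

1.7105 kg/s


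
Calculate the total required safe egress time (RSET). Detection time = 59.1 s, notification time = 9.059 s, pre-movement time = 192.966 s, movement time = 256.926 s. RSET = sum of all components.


Total = 59.1 + 9.059 + 192.966 + 256.926 = 518.051 s

518.051 s


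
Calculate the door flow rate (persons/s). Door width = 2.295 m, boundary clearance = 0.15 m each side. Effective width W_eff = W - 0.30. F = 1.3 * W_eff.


W_eff = 2.295 - 0.30 = 1.995 m
F = 1.3 * 1.995 = 2.5935 persons/s

2.5935 persons/s


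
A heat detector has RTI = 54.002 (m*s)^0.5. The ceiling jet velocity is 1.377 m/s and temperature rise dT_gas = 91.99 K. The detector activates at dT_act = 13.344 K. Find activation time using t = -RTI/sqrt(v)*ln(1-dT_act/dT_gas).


dT_act/dT_gas = 0.14506
ln(1 - 0.14506) = -0.15672
t = -54.002 / sqrt(1.377) * -0.15672 = 7.2123 s

7.2123 s


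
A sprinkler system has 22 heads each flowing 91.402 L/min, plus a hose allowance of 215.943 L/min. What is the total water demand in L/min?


Sprinkler demand = 22 * 91.402 = 2010.844 L/min
Total = 2010.844 + 215.943 = 2226.787 L/min

2226.787 L/min


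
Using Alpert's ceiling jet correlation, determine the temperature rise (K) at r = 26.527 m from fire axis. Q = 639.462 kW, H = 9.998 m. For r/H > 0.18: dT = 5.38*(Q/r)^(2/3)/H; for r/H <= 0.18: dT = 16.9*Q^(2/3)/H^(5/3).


r/H = 26.527 / 9.998 = 2.6532
r/H > 0.18, so dT = 5.38*(Q/r)^(2/3)/H
Q/r = 24.106
(Q/r)^(2/3) = 8.3448
dT = 5.38 * 8.3448 / 9.998 = 4.4904 K

4.4904 K


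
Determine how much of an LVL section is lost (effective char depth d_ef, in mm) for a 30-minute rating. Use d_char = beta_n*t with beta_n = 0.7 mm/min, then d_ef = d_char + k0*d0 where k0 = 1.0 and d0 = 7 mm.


d_char = 0.7 * 30 = 21 mm
d_ef = 21 + 1.0*7 = 28 mm

28 mm


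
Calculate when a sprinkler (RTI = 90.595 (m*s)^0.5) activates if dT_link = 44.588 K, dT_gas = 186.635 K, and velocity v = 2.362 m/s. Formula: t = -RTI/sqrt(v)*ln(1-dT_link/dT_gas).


dT_link/dT_gas = 0.23890
ln(1 - 0.23890) = -0.27300
t = -90.595 / sqrt(2.362) * -0.27300 = 16.092 s

16.092 s


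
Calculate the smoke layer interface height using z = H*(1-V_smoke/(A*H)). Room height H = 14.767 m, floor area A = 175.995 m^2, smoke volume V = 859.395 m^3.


V/(A*H) = 0.33067
1 - 0.33067 = 0.66933
z = 14.767 * 0.66933 = 9.8839 m

9.8839 m


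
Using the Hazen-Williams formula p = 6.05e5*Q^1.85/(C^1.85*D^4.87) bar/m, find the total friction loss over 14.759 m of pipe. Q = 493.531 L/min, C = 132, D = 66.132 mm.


Q^1.85 = 96080
C^1.85 = 8376.5
D^4.87 = 7.3351e+08
p/m = 0.0094606 bar/m
p_total = 0.0094606 * 14.759 = 0.13963 bar

0.13963 bar


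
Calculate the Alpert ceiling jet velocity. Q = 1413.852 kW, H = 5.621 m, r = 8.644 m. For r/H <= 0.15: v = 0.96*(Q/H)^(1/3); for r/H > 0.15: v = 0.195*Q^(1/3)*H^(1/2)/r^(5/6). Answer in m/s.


r/H = 8.644 / 5.621 = 1.5378
r/H > 0.15, so v = 0.195*Q^(1/3)*H^(1/2)/r^(5/6)
Q^(1/3) = 11.224
H^(1/2) = 2.3709
r^(5/6) = 6.0339
v = 0.195 * 11.224 * 2.3709 / 6.0339 = 0.85996 m/s

0.85996 m/s


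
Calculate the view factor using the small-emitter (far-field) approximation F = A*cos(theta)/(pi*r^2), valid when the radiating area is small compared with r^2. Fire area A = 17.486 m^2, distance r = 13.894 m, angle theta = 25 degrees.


cos(25 deg) = 0.90631
pi*r^2 = 606.46
F = 17.486 * 0.90631 / 606.46 = 0.026131

0.026131


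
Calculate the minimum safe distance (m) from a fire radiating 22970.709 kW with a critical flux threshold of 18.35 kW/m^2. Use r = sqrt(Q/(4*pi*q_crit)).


4*pi*q_crit = 230.59
Q/(4*pi*q_crit) = 99.616
r = sqrt(99.616) = 9.9808 m

9.9808 m


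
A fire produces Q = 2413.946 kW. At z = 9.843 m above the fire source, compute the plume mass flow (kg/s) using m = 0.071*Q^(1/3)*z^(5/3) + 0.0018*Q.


Q^(1/3) = 13.415
z^(5/3) = 45.208
First term = 0.071 * 13.415 * 45.208 = 43.057
Second term = 0.0018 * 2413.946 = 4.3451
m = 47.402 kg/s

47.402 kg/s


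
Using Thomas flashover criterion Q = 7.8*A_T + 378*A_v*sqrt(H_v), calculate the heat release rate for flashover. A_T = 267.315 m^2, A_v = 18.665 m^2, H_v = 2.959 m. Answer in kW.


7.8*A_T = 2085.057
sqrt(H_v) = 1.7202
378*A_v*sqrt(H_v) = 12136
Q = 2085.057 + 12136 = 14222 kW

14222 kW


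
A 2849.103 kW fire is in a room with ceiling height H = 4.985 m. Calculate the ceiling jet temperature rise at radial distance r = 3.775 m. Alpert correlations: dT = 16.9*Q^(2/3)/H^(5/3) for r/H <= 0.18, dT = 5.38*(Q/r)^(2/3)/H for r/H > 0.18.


r/H = 3.775 / 4.985 = 0.75727
r/H > 0.18, so dT = 5.38*(Q/r)^(2/3)/H
Q/r = 754.73
(Q/r)^(2/3) = 82.895
dT = 5.38 * 82.895 / 4.985 = 89.463 K

89.463 K


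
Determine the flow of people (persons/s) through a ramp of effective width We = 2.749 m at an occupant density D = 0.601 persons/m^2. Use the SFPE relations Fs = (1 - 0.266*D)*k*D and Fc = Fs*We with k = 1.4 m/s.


1 - 0.266*D = 1 - 0.266*0.601 = 0.84013
Fs = 0.84013 * 1.4 * 0.601 = 0.70689 persons/(s*m)
Fc = 0.70689 * 2.749 = 1.9432 persons/s

1.9432 persons/s


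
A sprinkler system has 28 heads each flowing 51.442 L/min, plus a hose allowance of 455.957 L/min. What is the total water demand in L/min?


Sprinkler demand = 28 * 51.442 = 1440.376 L/min
Total = 1440.376 + 455.957 = 1896.333 L/min

1896.333 L/min


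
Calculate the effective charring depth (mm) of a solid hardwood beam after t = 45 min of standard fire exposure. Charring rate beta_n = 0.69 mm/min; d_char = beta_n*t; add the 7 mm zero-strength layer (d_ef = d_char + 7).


d_char = 0.69 * 45 = 31.05 mm
d_ef = 31.05 + 1.0*7 = 38.05 mm

38.05 mm


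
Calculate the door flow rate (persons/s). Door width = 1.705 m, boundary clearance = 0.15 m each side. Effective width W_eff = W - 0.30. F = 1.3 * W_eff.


W_eff = 1.705 - 0.30 = 1.405 m
F = 1.3 * 1.405 = 1.8265 persons/s

1.8265 persons/s


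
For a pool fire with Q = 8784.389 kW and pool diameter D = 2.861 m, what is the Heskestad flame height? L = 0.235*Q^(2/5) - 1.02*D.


Q^(2/5) = 37.799
0.235 * Q^(2/5) = 8.8829
1.02 * D = 2.9182
L = 5.9646 m

5.9646 m


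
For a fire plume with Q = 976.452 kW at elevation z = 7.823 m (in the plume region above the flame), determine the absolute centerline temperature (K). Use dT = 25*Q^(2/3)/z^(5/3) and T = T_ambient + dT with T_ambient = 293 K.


Q^(2/3) = 98.424
z^(5/3) = 30.829
dT = 25 * 98.424 / 30.829 = 79.815 K
T = 293 + 79.815 = 372.82 K

372.82 K


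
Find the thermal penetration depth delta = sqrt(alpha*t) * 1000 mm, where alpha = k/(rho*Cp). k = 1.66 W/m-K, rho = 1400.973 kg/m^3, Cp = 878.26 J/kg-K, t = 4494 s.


alpha = 1.66 / (1400.973 * 878.26) = 1.3491e-06 m^2/s
alpha * t = 0.0060630
delta = sqrt(0.0060630) * 1000 = 77.865 mm

77.865 mm


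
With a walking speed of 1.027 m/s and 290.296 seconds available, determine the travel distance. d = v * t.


d = 1.027 * 290.296 = 298.13 m

298.13 m


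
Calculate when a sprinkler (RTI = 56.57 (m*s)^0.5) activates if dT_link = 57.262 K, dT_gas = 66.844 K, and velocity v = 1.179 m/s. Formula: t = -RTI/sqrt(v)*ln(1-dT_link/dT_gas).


dT_link/dT_gas = 0.85665
ln(1 - 0.85665) = -1.9425
t = -56.57 / sqrt(1.179) * -1.9425 = 101.20 s

101.20 s


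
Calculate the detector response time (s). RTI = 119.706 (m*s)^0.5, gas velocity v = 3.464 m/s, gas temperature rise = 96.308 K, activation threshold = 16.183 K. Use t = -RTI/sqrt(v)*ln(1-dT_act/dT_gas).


dT_act/dT_gas = 0.16803
ln(1 - 0.16803) = -0.18396
t = -119.706 / sqrt(3.464) * -0.18396 = 11.832 s

11.832 s


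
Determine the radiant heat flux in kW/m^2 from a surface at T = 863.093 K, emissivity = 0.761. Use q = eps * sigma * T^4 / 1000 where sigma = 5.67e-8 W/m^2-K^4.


T^4 = 5.5492e+11
q = 0.761 * 5.67e-8 * 5.5492e+11 / 1000 = 23.944 kW/m^2

23.944 kW/m^2


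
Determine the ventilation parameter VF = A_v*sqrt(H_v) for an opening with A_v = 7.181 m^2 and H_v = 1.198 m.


sqrt(H_v) = 1.0945
VF = 7.181 * 1.0945 = 7.8598 m^(5/2)

7.8598 m^(5/2)


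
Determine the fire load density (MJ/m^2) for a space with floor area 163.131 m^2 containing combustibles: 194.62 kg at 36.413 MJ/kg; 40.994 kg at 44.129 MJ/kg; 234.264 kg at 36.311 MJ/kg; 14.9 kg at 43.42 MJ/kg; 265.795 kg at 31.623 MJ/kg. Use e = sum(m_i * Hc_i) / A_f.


Total energy = 194.62*36.413 + 40.994*44.129 + 234.264*36.311 + 14.9*43.42 + 265.795*31.623
= 7086.698 + 1809.024 + 8506.360 + 646.958 + 8405.235
= 26454.28 MJ
e = 26454.28 / 163.131 = 162.17 MJ/m^2

162.17 MJ/m^2


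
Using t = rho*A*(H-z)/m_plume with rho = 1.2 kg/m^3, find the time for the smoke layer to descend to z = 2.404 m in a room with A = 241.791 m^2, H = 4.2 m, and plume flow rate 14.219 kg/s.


H - z = 1.796 m
t = 1.2 * 241.791 * 1.796 / 14.219 = 36.649 s

36.649 s


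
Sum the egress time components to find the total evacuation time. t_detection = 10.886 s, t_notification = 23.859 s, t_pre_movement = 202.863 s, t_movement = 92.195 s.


Total = 10.886 + 23.859 + 202.863 + 92.195 = 329.803 s

329.803 s


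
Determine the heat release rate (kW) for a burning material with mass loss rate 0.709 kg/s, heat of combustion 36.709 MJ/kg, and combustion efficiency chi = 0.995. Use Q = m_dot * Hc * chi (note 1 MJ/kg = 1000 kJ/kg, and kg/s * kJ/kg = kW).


Hc = 36.709 MJ/kg = 36.709 * 1000 kJ/kg = 36709 kJ/kg
Q = 0.709 kg/s * 36709 kJ/kg * 0.995 = 25897 kW

25897 kW


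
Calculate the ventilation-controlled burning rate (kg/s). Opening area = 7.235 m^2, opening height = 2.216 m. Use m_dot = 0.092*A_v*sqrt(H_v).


sqrt(H_v) = 1.4886
m_dot = 0.092 * 7.235 * 1.4886 = 0.99086 kg/s

0.99086 kg/s


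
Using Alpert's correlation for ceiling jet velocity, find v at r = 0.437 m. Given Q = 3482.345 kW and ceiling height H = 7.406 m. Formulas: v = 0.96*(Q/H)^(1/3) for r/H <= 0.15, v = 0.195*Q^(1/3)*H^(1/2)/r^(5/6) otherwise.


r/H = 0.437 / 7.406 = 0.059006
r/H <= 0.15, so v = 0.96*(Q/H)^(1/3)
Q/H = 470.21
(Q/H)^(1/3) = 7.7761
v = 0.96 * 7.7761 = 7.4651 m/s

7.4651 m/s


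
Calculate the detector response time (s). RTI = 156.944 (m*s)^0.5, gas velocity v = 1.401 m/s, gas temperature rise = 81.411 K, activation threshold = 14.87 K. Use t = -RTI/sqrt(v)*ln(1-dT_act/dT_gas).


dT_act/dT_gas = 0.18265
ln(1 - 0.18265) = -0.20169
t = -156.944 / sqrt(1.401) * -0.20169 = 26.743 s

26.743 s


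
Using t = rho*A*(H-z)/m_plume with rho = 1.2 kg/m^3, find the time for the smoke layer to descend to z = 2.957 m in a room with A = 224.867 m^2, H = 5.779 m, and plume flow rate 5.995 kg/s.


H - z = 2.822 m
t = 1.2 * 224.867 * 2.822 / 5.995 = 127.02 s

127.02 s


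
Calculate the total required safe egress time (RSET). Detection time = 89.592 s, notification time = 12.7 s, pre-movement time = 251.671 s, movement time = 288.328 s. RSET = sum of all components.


Total = 89.592 + 12.7 + 251.671 + 288.328 = 642.291 s

642.291 s


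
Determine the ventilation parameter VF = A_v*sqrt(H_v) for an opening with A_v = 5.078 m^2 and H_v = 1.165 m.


sqrt(H_v) = 1.0794
VF = 5.078 * 1.0794 = 5.4809 m^(5/2)

5.4809 m^(5/2)


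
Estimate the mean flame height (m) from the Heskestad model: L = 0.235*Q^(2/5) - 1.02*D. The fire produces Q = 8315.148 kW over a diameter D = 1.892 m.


Q^(2/5) = 36.978
0.235 * Q^(2/5) = 8.6899
1.02 * D = 1.9298
L = 6.7601 m

6.7601 m
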